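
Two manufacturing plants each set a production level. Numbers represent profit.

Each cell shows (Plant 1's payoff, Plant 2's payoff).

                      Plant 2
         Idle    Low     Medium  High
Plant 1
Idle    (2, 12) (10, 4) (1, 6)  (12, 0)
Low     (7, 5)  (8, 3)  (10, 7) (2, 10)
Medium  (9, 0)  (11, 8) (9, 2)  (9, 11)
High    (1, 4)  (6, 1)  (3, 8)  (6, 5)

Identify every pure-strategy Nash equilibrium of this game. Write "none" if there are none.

This game has no pure Nash equilibrium.

(Idle, Idle): Plant 1 can switch to Low (2 → 7). Not NE.
(Idle, Low): Plant 1 can switch to Medium (10 → 11). Not NE.
(Idle, Medium): Plant 1 can switch to Low (1 → 10). Not NE.
(Idle, High): Plant 2 can switch to Idle (0 → 12). Not NE.
(Low, Idle): Plant 1 can switch to Medium (7 → 9). Not NE.
(Low, Low): Plant 1 can switch to Idle (8 → 10). Not NE.
(The remaining 10 profiles each have a profitable deviation by the same check.)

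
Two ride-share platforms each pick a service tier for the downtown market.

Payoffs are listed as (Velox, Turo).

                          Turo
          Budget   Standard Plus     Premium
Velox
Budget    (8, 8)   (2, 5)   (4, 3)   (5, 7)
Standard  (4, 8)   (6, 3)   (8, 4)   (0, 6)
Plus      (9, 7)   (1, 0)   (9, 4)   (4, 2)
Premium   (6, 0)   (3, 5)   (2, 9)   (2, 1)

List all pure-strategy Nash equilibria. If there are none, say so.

Pure NE: (Plus, Budget)

(Budget, Budget): Velox can switch to Plus (8 → 9). Not NE.
(Budget, Standard): Velox can switch to Standard (2 → 6). Not NE.
(Budget, Plus): Velox can switch to Standard (4 → 8). Not NE.
(Budget, Premium): Turo can switch to Budget (7 → 8). Not NE.
(Standard, Budget): Velox can switch to Budget (4 → 8). Not NE.
(Standard, Standard): Turo can switch to Budget (3 → 8). Not NE.
(Standard, Plus): Velox can switch to Plus (8 → 9). Not NE.
(Standard, Premium): Velox can switch to Budget (0 → 5). Not NE.
(Plus, Budget): Velox gets 9, best alternative 8; Turo gets 7, best alternative 4. No profitable deviation — NE.
(The remaining 7 profiles each have a profitable deviation by the same check.)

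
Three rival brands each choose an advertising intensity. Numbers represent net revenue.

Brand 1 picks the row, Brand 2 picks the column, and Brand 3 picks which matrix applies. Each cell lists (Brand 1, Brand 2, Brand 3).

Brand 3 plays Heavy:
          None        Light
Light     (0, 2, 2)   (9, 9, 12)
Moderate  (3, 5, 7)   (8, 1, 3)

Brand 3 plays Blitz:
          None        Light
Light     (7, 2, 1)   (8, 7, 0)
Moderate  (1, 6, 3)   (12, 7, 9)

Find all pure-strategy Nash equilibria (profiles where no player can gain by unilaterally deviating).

For each strategy profile, look for a profitable unilateral deviation.
(Light, None, Heavy): Brand 1 can switch to Moderate (0 → 3). Not NE.
(Light, None, Blitz): Brand 2 can switch to Light (2 → 7). Not NE.
(Light, Light, Heavy): Brand 1 gets 9, best alternative 8; Brand 2 gets 9, best alternative 2; Brand 3 gets 12, best alternative 0. No profitable deviation — NE.
(Light, Light, Blitz): Brand 1 can switch to Moderate (8 → 12). Not NE.
(Moderate, None, Heavy): Brand 1 gets 3, best alternative 0; Brand 2 gets 5, best alternative 1; Brand 3 gets 7, best alternative 3. No profitable deviation — NE.
(Moderate, None, Blitz): Brand 1 can switch to Light (1 → 7). Not NE.
(Moderate, Light, Heavy): Brand 1 can switch to Light (8 → 9). Not NE.
(Moderate, Light, Blitz): Brand 1 gets 12, best alternative 8; Brand 2 gets 7, best alternative 6; Brand 3 gets 9, best alternative 3. No profitable deviation — NE.

Pure-strategy Nash equilibria: (Light, Light, Heavy); (Moderate, None, Heavy); (Moderate, Light, Blitz)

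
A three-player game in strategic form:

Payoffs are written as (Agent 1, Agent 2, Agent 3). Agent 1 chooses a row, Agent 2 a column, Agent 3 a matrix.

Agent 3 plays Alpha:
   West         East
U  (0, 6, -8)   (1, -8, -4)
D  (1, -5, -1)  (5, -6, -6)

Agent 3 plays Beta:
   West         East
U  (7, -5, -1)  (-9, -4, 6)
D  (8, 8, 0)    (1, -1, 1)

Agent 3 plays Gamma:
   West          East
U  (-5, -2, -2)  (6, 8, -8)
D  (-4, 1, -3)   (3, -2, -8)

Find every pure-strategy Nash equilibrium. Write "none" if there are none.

(D, West, Beta)

Agent 1 against (West, Alpha): payoffs 0, 1 → best response D.
Agent 1 against (West, Beta): payoffs 7, 8 → best response D.
Agent 1 against (West, Gamma): payoffs -5, -4 → best response D.
Agent 1 against (East, Alpha): payoffs 1, 5 → best response D.
Agent 1 against (East, Beta): payoffs -9, 1 → best response D.
Agent 1 against (East, Gamma): payoffs 6, 3 → best response U.
Agent 2 against (U, Alpha): payoffs 6, -8 → best response West.
Agent 2 against (U, Beta): payoffs -5, -4 → best response East.
Agent 2 against (U, Gamma): payoffs -2, 8 → best response East.
Agent 2 against (D, Alpha): payoffs -5, -6 → best response West.
Agent 2 against (D, Beta): payoffs 8, -1 → best response West.
Agent 2 against (D, Gamma): payoffs 1, -2 → best response West.
Agent 3 against (U, West): payoffs -8, -1, -2 → best response Beta.
Agent 3 against (U, East): payoffs -4, 6, -8 → best response Beta.
Agent 3 against (D, West): payoffs -1, 0, -3 → best response Beta.
Agent 3 against (D, East): payoffs -6, 1, -8 → best response Beta.
Mutual best responses: (D, West, Beta).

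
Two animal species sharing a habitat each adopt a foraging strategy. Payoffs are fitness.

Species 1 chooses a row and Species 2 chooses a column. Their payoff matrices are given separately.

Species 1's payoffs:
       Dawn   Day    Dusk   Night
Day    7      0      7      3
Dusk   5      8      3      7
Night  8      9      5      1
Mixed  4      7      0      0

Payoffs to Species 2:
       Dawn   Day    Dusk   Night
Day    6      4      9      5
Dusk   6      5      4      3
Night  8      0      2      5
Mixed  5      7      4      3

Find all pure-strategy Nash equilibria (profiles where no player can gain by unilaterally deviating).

Pure-strategy Nash equilibria: (Day, Dusk); (Night, Dawn)

Species 1 against Dawn: payoffs 7, 5, 8, 4 → best response Night.
Species 1 against Day: payoffs 0, 8, 9, 7 → best response Night.
Species 1 against Dusk: payoffs 7, 3, 5, 0 → best response Day.
Species 1 against Night: payoffs 3, 7, 1, 0 → best response Dusk.
Species 2 against Day: payoffs 6, 4, 9, 5 → best response Dusk.
Species 2 against Dusk: payoffs 6, 5, 4, 3 → best response Dawn.
Species 2 against Night: payoffs 8, 0, 2, 5 → best response Dawn.
Species 2 against Mixed: payoffs 5, 7, 4, 3 → best response Day.
Mutual best responses: (Day, Dusk); (Night, Dawn).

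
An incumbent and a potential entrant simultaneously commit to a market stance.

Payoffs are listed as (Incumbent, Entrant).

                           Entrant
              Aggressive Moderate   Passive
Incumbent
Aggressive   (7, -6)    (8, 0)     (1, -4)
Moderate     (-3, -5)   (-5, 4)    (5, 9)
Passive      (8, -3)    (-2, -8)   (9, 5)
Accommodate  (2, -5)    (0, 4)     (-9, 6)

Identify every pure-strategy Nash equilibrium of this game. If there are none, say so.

Pure-strategy Nash equilibria: (Aggressive, Moderate), (Passive, Passive)

(Aggressive, Aggressive): Incumbent can switch to Passive (7 → 8). Not NE.
(Aggressive, Moderate): Incumbent gets 8, best alternative 0; Entrant gets 0, best alternative -4. No profitable deviation — NE.
(Aggressive, Passive): Incumbent can switch to Moderate (1 → 5). Not NE.
(Moderate, Aggressive): Incumbent can switch to Aggressive (-3 → 7). Not NE.
(Moderate, Moderate): Incumbent can switch to Aggressive (-5 → 8). Not NE.
(Moderate, Passive): Incumbent can switch to Passive (5 → 9). Not NE.
(Passive, Aggressive): Entrant can switch to Passive (-3 → 5). Not NE.
(Passive, Passive): Incumbent gets 9, best alternative 5; Entrant gets 5, best alternative -3. No profitable deviation — NE.
(The remaining 4 profiles each have a profitable deviation by the same check.)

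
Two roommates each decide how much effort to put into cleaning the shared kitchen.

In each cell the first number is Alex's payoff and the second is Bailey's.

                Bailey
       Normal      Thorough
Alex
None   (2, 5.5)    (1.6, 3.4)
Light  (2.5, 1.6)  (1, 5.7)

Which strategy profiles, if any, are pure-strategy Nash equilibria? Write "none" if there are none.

There is no pure-strategy Nash equilibrium.

Mark each player's best response to every combination of opponents' strategies; a profile where every player is best-responding is a pure Nash equilibrium.
Alex against Normal: payoffs 2, 2.5 → best response Light.
Alex against Thorough: payoffs 1.6, 1 → best response None.
Bailey against None: payoffs 5.5, 3.4 → best response Normal.
Bailey against Light: payoffs 1.6, 5.7 → best response Thorough.
No profile is a mutual best response for all players.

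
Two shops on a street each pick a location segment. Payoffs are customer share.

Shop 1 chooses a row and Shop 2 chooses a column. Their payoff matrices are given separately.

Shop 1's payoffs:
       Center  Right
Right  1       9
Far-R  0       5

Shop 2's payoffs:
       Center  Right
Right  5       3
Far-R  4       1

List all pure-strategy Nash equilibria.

The unique pure-strategy Nash equilibrium is (Right, Center).

(Right, Center): Shop 1 gets 1, best alternative 0; Shop 2 gets 5, best alternative 3. No profitable deviation — NE.
(Right, Right): Shop 2 can switch to Center (3 → 5). Not NE.
(Far-R, Center): Shop 1 can switch to Right (0 → 1). Not NE.
(Far-R, Right): Shop 1 can switch to Right (5 → 9). Not NE.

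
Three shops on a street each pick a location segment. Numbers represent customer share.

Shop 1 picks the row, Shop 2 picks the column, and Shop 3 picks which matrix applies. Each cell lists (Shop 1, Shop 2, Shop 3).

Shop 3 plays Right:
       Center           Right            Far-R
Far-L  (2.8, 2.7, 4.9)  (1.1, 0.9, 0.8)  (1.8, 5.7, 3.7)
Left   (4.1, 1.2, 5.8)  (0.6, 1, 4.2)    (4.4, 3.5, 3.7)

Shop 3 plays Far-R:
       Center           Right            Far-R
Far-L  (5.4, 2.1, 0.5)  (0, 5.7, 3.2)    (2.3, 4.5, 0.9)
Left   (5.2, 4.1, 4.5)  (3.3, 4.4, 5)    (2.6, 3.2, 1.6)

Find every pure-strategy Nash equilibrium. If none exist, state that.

For each strategy profile, look for a profitable unilateral deviation.
(Far-L, Center, Right): Shop 1 can switch to Left (2.8 → 4.1). Not NE.
(Far-L, Center, Far-R): Shop 2 can switch to Right (2.1 → 5.7). Not NE.
(Far-L, Right, Right): Shop 2 can switch to Center (0.9 → 2.7). Not NE.
(Far-L, Right, Far-R): Shop 1 can switch to Left (0 → 3.3). Not NE.
(Far-L, Far-R, Right): Shop 1 can switch to Left (1.8 → 4.4). Not NE.
(Far-L, Far-R, Far-R): Shop 1 can switch to Left (2.3 → 2.6). Not NE.
(Left, Center, Right): Shop 2 can switch to Far-R (1.2 → 3.5). Not NE.
(Left, Center, Far-R): Shop 1 can switch to Far-L (5.2 → 5.4). Not NE.
(Left, Right, Right): Shop 1 can switch to Far-L (0.6 → 1.1). Not NE.
(Left, Right, Far-R): Shop 1 gets 3.3, best alternative 0; Shop 2 gets 4.4, best alternative 4.1; Shop 3 gets 5, best alternative 4.2. No profitable deviation — NE.
(Left, Far-R, Right): Shop 1 gets 4.4, best alternative 1.8; Shop 2 gets 3.5, best alternative 1.2; Shop 3 gets 3.7, best alternative 1.6. No profitable deviation — NE.
(Left, Far-R, Far-R): Shop 2 can switch to Center (3.2 → 4.1). Not NE.

(Left, Right, Far-R), (Left, Far-R, Right)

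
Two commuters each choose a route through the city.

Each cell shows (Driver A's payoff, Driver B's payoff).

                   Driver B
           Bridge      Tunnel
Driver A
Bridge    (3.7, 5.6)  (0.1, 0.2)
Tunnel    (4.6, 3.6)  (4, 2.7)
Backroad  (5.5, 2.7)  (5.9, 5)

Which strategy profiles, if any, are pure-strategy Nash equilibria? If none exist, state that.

(Backroad, Tunnel)

Driver A against Bridge: payoffs 3.7, 4.6, 5.5 → best response Backroad.
Driver A against Tunnel: payoffs 0.1, 4, 5.9 → best response Backroad.
Driver B against Bridge: payoffs 5.6, 0.2 → best response Bridge.
Driver B against Tunnel: payoffs 3.6, 2.7 → best response Bridge.
Driver B against Backroad: payoffs 2.7, 5 → best response Tunnel.
Mutual best responses: (Backroad, Tunnel).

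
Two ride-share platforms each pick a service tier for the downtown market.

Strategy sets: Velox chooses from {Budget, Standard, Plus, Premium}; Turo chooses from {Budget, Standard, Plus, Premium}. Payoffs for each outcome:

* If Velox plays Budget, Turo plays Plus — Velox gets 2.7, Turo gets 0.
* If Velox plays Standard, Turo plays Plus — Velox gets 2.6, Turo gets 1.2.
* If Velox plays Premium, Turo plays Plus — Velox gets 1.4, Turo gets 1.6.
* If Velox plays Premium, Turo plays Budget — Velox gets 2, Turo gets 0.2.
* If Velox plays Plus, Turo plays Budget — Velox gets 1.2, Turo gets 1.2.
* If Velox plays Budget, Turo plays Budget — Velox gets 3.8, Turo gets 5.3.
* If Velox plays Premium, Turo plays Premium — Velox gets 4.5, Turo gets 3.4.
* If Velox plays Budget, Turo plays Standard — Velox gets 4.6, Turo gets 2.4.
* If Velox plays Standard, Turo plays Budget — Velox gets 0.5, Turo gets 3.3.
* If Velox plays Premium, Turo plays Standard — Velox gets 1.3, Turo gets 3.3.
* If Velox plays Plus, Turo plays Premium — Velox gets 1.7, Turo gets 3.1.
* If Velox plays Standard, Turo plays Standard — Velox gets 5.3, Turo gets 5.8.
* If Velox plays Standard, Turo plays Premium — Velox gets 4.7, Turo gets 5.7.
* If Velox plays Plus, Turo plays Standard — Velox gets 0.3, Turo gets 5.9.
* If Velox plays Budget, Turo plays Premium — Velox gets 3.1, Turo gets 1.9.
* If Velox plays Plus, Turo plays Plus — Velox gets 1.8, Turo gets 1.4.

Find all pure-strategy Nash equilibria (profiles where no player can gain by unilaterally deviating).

(Budget, Budget); (Standard, Standard)

For each player, find the best response to each opponent profile; mutual best responses are the pure NE.
Velox against Budget: payoffs 3.8, 0.5, 1.2, 2 → best response Budget.
Velox against Standard: payoffs 4.6, 5.3, 0.3, 1.3 → best response Standard.
Velox against Plus: payoffs 2.7, 2.6, 1.8, 1.4 → best response Budget.
Velox against Premium: payoffs 3.1, 4.7, 1.7, 4.5 → best response Standard.
Turo against Budget: payoffs 5.3, 2.4, 0, 1.9 → best response Budget.
Turo against Standard: payoffs 3.3, 5.8, 1.2, 5.7 → best response Standard.
Turo against Plus: payoffs 1.2, 5.9, 1.4, 3.1 → best response Standard.
Turo against Premium: payoffs 0.2, 3.3, 1.6, 3.4 → best response Premium.
Mutual best responses: (Budget, Budget); (Standard, Standard).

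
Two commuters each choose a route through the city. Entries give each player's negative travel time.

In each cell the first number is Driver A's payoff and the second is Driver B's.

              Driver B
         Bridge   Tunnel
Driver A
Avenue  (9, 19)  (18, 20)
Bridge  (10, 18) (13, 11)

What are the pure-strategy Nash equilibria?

Driver A against Bridge: payoffs 9, 10 → best response Bridge.
Driver A against Tunnel: payoffs 18, 13 → best response Avenue.
Driver B against Avenue: payoffs 19, 20 → best response Tunnel.
Driver B against Bridge: payoffs 18, 11 → best response Bridge.
Mutual best responses: (Avenue, Tunnel); (Bridge, Bridge).

(Avenue, Tunnel), (Bridge, Bridge)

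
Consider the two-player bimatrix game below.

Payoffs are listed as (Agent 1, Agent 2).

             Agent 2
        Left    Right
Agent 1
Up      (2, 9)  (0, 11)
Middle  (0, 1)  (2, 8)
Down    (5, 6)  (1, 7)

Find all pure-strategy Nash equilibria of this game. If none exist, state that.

The unique pure-strategy Nash equilibrium is (Middle, Right).

Agent 1 against Left: payoffs 2, 0, 5 → best response Down.
Agent 1 against Right: payoffs 0, 2, 1 → best response Middle.
Agent 2 against Up: payoffs 9, 11 → best response Right.
Agent 2 against Middle: payoffs 1, 8 → best response Right.
Agent 2 against Down: payoffs 6, 7 → best response Right.
Mutual best responses: (Middle, Right).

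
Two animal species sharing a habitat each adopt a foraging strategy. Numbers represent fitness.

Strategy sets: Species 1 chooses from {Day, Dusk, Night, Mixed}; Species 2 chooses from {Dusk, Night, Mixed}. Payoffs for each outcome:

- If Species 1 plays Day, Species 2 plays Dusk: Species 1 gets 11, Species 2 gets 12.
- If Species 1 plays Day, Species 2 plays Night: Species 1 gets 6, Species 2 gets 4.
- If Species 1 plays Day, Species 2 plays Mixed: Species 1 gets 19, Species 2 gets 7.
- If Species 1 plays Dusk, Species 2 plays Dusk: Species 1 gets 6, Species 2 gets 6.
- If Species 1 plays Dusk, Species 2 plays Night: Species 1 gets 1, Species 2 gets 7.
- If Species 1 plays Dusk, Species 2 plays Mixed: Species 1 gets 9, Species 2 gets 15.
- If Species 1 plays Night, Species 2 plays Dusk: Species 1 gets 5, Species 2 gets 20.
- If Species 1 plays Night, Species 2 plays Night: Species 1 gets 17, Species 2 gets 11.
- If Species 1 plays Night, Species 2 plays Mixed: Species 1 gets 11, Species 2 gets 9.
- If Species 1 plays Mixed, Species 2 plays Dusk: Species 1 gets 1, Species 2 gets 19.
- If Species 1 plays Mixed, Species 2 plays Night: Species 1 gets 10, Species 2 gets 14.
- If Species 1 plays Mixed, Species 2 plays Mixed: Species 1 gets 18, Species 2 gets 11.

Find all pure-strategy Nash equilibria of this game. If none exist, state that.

Pure NE: (Day, Dusk)

Species 1 against Dusk: payoffs 11, 6, 5, 1 → best response Day.
Species 1 against Night: payoffs 6, 1, 17, 10 → best response Night.
Species 1 against Mixed: payoffs 19, 9, 11, 18 → best response Day.
Species 2 against Day: payoffs 12, 4, 7 → best response Dusk.
Species 2 against Dusk: payoffs 6, 7, 15 → best response Mixed.
Species 2 against Night: payoffs 20, 11, 9 → best response Dusk.
Species 2 against Mixed: payoffs 19, 14, 11 → best response Dusk.
Mutual best responses: (Day, Dusk).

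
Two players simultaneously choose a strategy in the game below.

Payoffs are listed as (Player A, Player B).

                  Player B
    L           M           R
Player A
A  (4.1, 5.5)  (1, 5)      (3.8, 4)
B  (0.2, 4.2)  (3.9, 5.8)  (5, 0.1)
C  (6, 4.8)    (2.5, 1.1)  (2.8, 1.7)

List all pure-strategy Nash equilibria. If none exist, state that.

The pure Nash equilibria are (B, M), (C, L).

For each player, find the best response to each opponent profile; mutual best responses are the pure NE.
Player A against L: payoffs 4.1, 0.2, 6 → best response C.
Player A against M: payoffs 1, 3.9, 2.5 → best response B.
Player A against R: payoffs 3.8, 5, 2.8 → best response B.
Player B against A: payoffs 5.5, 5, 4 → best response L.
Player B against B: payoffs 4.2, 5.8, 0.1 → best response M.
Player B against C: payoffs 4.8, 1.1, 1.7 → best response L.
Mutual best responses: (B, M); (C, L).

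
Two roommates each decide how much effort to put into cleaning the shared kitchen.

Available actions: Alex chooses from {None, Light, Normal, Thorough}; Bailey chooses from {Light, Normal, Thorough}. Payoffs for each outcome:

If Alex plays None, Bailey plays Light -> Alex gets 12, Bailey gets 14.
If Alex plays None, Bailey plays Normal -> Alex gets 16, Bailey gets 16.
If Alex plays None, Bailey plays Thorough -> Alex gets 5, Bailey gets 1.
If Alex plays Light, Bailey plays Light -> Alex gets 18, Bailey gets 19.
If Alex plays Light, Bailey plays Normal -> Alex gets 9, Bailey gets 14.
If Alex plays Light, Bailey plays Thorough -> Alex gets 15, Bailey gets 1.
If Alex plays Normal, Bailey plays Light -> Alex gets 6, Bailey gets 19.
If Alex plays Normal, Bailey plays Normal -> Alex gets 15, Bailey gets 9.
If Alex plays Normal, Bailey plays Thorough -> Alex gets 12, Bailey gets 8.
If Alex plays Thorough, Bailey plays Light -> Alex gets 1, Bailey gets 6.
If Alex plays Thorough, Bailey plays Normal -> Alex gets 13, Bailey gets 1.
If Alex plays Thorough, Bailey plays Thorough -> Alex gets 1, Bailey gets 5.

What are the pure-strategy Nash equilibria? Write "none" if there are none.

Check each profile: it is a Nash equilibrium iff no player can strictly gain by switching unilaterally.
(None, Light): Alex can switch to Light (12 → 18). Not NE.
(None, Normal): Alex gets 16, best alternative 15; Bailey gets 16, best alternative 14. No profitable deviation — NE.
(None, Thorough): Alex can switch to Light (5 → 15). Not NE.
(Light, Light): Alex gets 18, best alternative 12; Bailey gets 19, best alternative 14. No profitable deviation — NE.
(Light, Normal): Alex can switch to None (9 → 16). Not NE.
(Light, Thorough): Bailey can switch to Light (1 → 19). Not NE.
(Normal, Light): Alex can switch to None (6 → 12). Not NE.
(Normal, Normal): Alex can switch to None (15 → 16). Not NE.
(The remaining 4 profiles each have a profitable deviation by the same check.)

Pure-strategy Nash equilibria: (None, Normal) and (Light, Light)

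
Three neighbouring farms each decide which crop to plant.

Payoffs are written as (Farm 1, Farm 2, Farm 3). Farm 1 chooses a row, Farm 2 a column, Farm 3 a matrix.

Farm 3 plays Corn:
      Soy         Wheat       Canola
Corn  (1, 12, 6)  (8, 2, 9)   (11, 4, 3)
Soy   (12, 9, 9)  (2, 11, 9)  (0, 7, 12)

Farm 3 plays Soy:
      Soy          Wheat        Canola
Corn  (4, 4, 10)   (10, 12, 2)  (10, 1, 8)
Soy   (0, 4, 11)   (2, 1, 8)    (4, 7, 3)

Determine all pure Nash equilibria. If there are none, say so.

This game has no pure Nash equilibrium.

(Corn, Soy, Corn): Farm 1 can switch to Soy (1 → 12). Not NE.
(Corn, Soy, Soy): Farm 2 can switch to Wheat (4 → 12). Not NE.
(Corn, Wheat, Corn): Farm 2 can switch to Soy (2 → 12). Not NE.
(Corn, Wheat, Soy): Farm 3 can switch to Corn (2 → 9). Not NE.
(Corn, Canola, Corn): Farm 2 can switch to Soy (4 → 12). Not NE.
(Corn, Canola, Soy): Farm 2 can switch to Soy (1 → 4). Not NE.
(Soy, Soy, Corn): Farm 2 can switch to Wheat (9 → 11). Not NE.
(Soy, Soy, Soy): Farm 1 can switch to Corn (0 → 4). Not NE.
(The remaining 4 profiles each have a profitable deviation by the same check.)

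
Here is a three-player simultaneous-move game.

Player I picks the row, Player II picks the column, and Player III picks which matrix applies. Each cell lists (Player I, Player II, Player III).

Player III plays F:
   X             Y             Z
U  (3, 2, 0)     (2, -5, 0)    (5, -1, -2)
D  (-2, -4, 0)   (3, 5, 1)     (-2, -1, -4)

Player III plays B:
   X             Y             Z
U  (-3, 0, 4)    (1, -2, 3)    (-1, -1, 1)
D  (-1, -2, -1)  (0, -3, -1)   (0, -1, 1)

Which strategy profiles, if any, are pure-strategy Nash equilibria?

(U, X, F): Player III can switch to B (0 → 4). Not NE.
(U, X, B): Player I can switch to D (-3 → -1). Not NE.
(U, Y, F): Player I can switch to D (2 → 3). Not NE.
(U, Y, B): Player II can switch to X (-2 → 0). Not NE.
(U, Z, F): Player II can switch to X (-1 → 2). Not NE.
(U, Z, B): Player I can switch to D (-1 → 0). Not NE.
(D, X, F): Player I can switch to U (-2 → 3). Not NE.
(D, X, B): Player II can switch to Z (-2 → -1). Not NE.
(D, Y, F): Player I gets 3, best alternative 2; Player II gets 5, best alternative -1; Player III gets 1, best alternative -1. No profitable deviation — NE.
(D, Z, B): Player I gets 0, best alternative -1; Player II gets -1, best alternative -2; Player III gets 1, best alternative -4. No profitable deviation — NE.
(The remaining 2 profiles each have a profitable deviation by the same check.)

Pure-strategy Nash equilibria: (D, Y, F) and (D, Z, B)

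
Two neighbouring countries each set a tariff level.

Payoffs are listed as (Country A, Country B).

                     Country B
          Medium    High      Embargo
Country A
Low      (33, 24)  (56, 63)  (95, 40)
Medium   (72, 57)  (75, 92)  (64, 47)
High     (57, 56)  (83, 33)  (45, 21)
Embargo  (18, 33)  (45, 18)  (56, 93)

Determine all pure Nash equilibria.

none

(Low, Medium): Country A can switch to Medium (33 → 72). Not NE.
(Low, High): Country A can switch to Medium (56 → 75). Not NE.
(Low, Embargo): Country B can switch to High (40 → 63). Not NE.
(Medium, Medium): Country B can switch to High (57 → 92). Not NE.
(Medium, High): Country A can switch to High (75 → 83). Not NE.
(Medium, Embargo): Country A can switch to Low (64 → 95). Not NE.
(High, Medium): Country A can switch to Medium (57 → 72). Not NE.
(High, High): Country B can switch to Medium (33 → 56). Not NE.
(High, Embargo): Country A can switch to Low (45 → 95). Not NE.
(Embargo, Medium): Country A can switch to Low (18 → 33). Not NE.
(Embargo, High): Country A can switch to Low (45 → 56). Not NE.
(Embargo, Embargo): Country A can switch to Low (56 → 95). Not NE.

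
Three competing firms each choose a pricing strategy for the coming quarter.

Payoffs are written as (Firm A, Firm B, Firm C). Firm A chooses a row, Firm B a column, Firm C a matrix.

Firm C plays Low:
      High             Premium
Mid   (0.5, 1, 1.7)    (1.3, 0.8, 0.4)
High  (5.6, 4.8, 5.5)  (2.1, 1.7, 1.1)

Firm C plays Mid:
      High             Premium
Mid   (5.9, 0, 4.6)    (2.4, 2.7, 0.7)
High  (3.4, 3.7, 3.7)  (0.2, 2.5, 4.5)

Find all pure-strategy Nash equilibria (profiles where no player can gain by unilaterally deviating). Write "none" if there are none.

The pure Nash equilibria are (Mid, Premium, Mid); (High, High, Low).

(Mid, High, Low): Firm A can switch to High (0.5 → 5.6). Not NE.
(Mid, High, Mid): Firm B can switch to Premium (0 → 2.7). Not NE.
(Mid, Premium, Low): Firm A can switch to High (1.3 → 2.1). Not NE.
(Mid, Premium, Mid): Firm A gets 2.4, best alternative 0.2; Firm B gets 2.7, best alternative 0; Firm C gets 0.7, best alternative 0.4. No profitable deviation — NE.
(High, High, Low): Firm A gets 5.6, best alternative 0.5; Firm B gets 4.8, best alternative 1.7; Firm C gets 5.5, best alternative 3.7. No profitable deviation — NE.
(High, High, Mid): Firm A can switch to Mid (3.4 → 5.9). Not NE.
(High, Premium, Low): Firm B can switch to High (1.7 → 4.8). Not NE.
(High, Premium, Mid): Firm A can switch to Mid (0.2 → 2.4). Not NE.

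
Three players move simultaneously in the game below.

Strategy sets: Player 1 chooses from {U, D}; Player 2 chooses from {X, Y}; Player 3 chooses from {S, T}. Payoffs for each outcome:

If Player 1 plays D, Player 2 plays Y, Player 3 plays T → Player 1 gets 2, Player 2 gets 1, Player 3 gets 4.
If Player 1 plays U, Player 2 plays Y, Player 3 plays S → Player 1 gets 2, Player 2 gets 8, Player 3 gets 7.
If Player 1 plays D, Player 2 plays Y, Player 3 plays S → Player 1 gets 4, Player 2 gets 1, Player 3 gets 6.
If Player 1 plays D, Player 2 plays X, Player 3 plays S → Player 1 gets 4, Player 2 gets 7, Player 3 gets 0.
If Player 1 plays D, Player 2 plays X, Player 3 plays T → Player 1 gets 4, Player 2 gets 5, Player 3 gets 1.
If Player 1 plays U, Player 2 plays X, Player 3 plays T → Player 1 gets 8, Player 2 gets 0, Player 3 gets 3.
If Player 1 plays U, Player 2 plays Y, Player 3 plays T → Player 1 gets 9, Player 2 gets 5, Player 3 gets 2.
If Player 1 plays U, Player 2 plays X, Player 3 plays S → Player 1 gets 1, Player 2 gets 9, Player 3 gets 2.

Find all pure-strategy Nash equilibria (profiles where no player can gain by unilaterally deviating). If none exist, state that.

(U, X, S): Player 1 can switch to D (1 → 4). Not NE.
(U, X, T): Player 2 can switch to Y (0 → 5). Not NE.
(U, Y, S): Player 1 can switch to D (2 → 4). Not NE.
(U, Y, T): Player 3 can switch to S (2 → 7). Not NE.
(D, X, S): Player 3 can switch to T (0 → 1). Not NE.
(D, X, T): Player 1 can switch to U (4 → 8). Not NE.
(D, Y, S): Player 2 can switch to X (1 → 7). Not NE.
(D, Y, T): Player 1 can switch to U (2 → 9). Not NE.

none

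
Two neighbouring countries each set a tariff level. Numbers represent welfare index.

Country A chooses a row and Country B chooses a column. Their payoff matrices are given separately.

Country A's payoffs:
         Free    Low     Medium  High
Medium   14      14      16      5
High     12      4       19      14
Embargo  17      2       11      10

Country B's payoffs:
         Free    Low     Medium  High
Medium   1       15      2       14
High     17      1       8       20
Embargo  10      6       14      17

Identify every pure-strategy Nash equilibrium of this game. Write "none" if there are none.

Country A against Free: payoffs 14, 12, 17 → best response Embargo.
Country A against Low: payoffs 14, 4, 2 → best response Medium.
Country A against Medium: payoffs 16, 19, 11 → best response High.
Country A against High: payoffs 5, 14, 10 → best response High.
Country B against Medium: payoffs 1, 15, 2, 14 → best response Low.
Country B against High: payoffs 17, 1, 8, 20 → best response High.
Country B against Embargo: payoffs 10, 6, 14, 17 → best response High.
Mutual best responses: (Medium, Low); (High, High).

The pure Nash equilibria are (Medium, Low), (High, High).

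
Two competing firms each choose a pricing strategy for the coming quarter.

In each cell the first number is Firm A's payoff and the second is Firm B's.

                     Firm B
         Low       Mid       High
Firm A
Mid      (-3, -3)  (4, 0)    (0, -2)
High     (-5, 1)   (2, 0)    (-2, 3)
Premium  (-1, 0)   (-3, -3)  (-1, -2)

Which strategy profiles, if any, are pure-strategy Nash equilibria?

Pure-strategy Nash equilibria: (Mid, Mid); (Premium, Low)

Firm A against Low: payoffs -3, -5, -1 → best response Premium.
Firm A against Mid: payoffs 4, 2, -3 → best response Mid.
Firm A against High: payoffs 0, -2, -1 → best response Mid.
Firm B against Mid: payoffs -3, 0, -2 → best response Mid.
Firm B against High: payoffs 1, 0, 3 → best response High.
Firm B against Premium: payoffs 0, -3, -2 → best response Low.
Mutual best responses: (Mid, Mid); (Premium, Low).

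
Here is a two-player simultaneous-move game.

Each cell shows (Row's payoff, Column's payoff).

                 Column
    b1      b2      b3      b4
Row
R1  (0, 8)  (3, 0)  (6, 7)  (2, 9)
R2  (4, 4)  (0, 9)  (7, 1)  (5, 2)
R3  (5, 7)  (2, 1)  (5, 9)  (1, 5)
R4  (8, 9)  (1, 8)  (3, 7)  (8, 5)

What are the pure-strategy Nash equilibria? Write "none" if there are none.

Pure NE: (R4, b1)

(R1, b1): Row can switch to R2 (0 → 4). Not NE.
(R1, b2): Column can switch to b1 (0 → 8). Not NE.
(R1, b3): Row can switch to R2 (6 → 7). Not NE.
(R1, b4): Row can switch to R2 (2 → 5). Not NE.
(R2, b1): Row can switch to R3 (4 → 5). Not NE.
(R2, b2): Row can switch to R1 (0 → 3). Not NE.
(R2, b3): Column can switch to b1 (1 → 4). Not NE.
(R2, b4): Row can switch to R4 (5 → 8). Not NE.
(R4, b1): Row gets 8, best alternative 5; Column gets 9, best alternative 8. No profitable deviation — NE.
(The remaining 7 profiles each have a profitable deviation by the same check.)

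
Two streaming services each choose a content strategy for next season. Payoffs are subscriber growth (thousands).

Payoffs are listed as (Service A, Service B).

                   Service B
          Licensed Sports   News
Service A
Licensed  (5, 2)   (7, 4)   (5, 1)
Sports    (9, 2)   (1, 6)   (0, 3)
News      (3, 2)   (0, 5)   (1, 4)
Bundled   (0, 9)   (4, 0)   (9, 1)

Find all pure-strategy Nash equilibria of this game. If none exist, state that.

Mark each player's best response to every combination of opponents' strategies; a profile where every player is best-responding is a pure Nash equilibrium.
Service A against Licensed: payoffs 5, 9, 3, 0 → best response Sports.
Service A against Sports: payoffs 7, 1, 0, 4 → best response Licensed.
Service A against News: payoffs 5, 0, 1, 9 → best response Bundled.
Service B against Licensed: payoffs 2, 4, 1 → best response Sports.
Service B against Sports: payoffs 2, 6, 3 → best response Sports.
Service B against News: payoffs 2, 5, 4 → best response Sports.
Service B against Bundled: payoffs 9, 0, 1 → best response Licensed.
Mutual best responses: (Licensed, Sports).

(Licensed, Sports)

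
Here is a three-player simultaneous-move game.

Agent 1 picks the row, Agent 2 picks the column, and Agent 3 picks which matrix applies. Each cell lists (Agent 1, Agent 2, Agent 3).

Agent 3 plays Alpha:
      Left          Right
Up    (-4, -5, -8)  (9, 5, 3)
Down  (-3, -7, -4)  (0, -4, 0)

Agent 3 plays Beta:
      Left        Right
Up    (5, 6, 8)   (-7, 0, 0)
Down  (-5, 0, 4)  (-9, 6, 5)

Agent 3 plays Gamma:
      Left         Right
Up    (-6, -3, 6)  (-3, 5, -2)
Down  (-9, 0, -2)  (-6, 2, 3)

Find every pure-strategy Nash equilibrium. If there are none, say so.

(Up, Left, Alpha): Agent 1 can switch to Down (-4 → -3). Not NE.
(Up, Left, Beta): Agent 1 gets 5, best alternative -5; Agent 2 gets 6, best alternative 0; Agent 3 gets 8, best alternative 6. No profitable deviation — NE.
(Up, Left, Gamma): Agent 2 can switch to Right (-3 → 5). Not NE.
(Up, Right, Alpha): Agent 1 gets 9, best alternative 0; Agent 2 gets 5, best alternative -5; Agent 3 gets 3, best alternative 0. No profitable deviation — NE.
(Up, Right, Beta): Agent 2 can switch to Left (0 → 6). Not NE.
(Up, Right, Gamma): Agent 3 can switch to Alpha (-2 → 3). Not NE.
(Down, Left, Alpha): Agent 2 can switch to Right (-7 → -4). Not NE.
(Down, Left, Beta): Agent 1 can switch to Up (-5 → 5). Not NE.
(Down, Left, Gamma): Agent 1 can switch to Up (-9 → -6). Not NE.
(Down, Right, Alpha): Agent 1 can switch to Up (0 → 9). Not NE.
(Down, Right, Beta): Agent 1 can switch to Up (-9 → -7). Not NE.
(Down, Right, Gamma): Agent 1 can switch to Up (-6 → -3). Not NE.

Pure-strategy Nash equilibria: (Up, Left, Beta) and (Up, Right, Alpha)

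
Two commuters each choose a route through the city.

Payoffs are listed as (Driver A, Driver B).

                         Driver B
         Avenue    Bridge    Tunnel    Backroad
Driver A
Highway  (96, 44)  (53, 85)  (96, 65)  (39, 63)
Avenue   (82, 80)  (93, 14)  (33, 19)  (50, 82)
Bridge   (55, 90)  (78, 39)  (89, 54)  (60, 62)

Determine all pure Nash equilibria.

No pure-strategy Nash equilibrium.

Driver A against Avenue: payoffs 96, 82, 55 → best response Highway.
Driver A against Bridge: payoffs 53, 93, 78 → best response Avenue.
Driver A against Tunnel: payoffs 96, 33, 89 → best response Highway.
Driver A against Backroad: payoffs 39, 50, 60 → best response Bridge.
Driver B against Highway: payoffs 44, 85, 65, 63 → best response Bridge.
Driver B against Avenue: payoffs 80, 14, 19, 82 → best response Backroad.
Driver B against Bridge: payoffs 90, 39, 54, 62 → best response Avenue.
No profile is a mutual best response for all players.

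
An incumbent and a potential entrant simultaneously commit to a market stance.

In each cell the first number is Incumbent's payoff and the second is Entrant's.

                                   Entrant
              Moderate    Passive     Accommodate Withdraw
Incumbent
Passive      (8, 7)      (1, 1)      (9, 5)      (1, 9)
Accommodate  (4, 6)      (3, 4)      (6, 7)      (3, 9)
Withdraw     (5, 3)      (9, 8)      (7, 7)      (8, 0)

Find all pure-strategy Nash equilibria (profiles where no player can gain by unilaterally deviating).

For each strategy profile, look for a profitable unilateral deviation.
(Passive, Moderate): Entrant can switch to Withdraw (7 → 9). Not NE.
(Passive, Passive): Incumbent can switch to Accommodate (1 → 3). Not NE.
(Passive, Accommodate): Entrant can switch to Moderate (5 → 7). Not NE.
(Passive, Withdraw): Incumbent can switch to Accommodate (1 → 3). Not NE.
(Accommodate, Moderate): Incumbent can switch to Passive (4 → 8). Not NE.
(Accommodate, Passive): Incumbent can switch to Withdraw (3 → 9). Not NE.
(Accommodate, Accommodate): Incumbent can switch to Passive (6 → 9). Not NE.
(Accommodate, Withdraw): Incumbent can switch to Withdraw (3 → 8). Not NE.
(Withdraw, Moderate): Incumbent can switch to Passive (5 → 8). Not NE.
(Withdraw, Passive): Incumbent gets 9, best alternative 3; Entrant gets 8, best alternative 7. No profitable deviation — NE.
(Withdraw, Accommodate): Incumbent can switch to Passive (7 → 9). Not NE.
(The remaining 1 profile has a profitable deviation by the same check.)

(Withdraw, Passive)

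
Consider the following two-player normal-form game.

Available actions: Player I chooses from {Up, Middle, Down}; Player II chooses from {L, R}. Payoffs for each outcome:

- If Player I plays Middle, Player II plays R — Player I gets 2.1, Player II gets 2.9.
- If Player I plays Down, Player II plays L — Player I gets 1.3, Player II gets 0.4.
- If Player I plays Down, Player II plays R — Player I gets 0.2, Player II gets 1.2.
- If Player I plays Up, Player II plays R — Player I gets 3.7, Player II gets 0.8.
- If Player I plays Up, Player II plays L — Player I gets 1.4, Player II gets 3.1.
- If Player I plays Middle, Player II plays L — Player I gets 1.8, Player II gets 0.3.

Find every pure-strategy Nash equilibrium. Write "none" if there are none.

No pure-strategy Nash equilibrium.

Check each profile: it is a Nash equilibrium iff no player can strictly gain by switching unilaterally.
(Up, L): Player I can switch to Middle (1.4 → 1.8). Not NE.
(Up, R): Player II can switch to L (0.8 → 3.1). Not NE.
(Middle, L): Player II can switch to R (0.3 → 2.9). Not NE.
(Middle, R): Player I can switch to Up (2.1 → 3.7). Not NE.
(Down, L): Player I can switch to Up (1.3 → 1.4). Not NE.
(Down, R): Player I can switch to Up (0.2 → 3.7). Not NE.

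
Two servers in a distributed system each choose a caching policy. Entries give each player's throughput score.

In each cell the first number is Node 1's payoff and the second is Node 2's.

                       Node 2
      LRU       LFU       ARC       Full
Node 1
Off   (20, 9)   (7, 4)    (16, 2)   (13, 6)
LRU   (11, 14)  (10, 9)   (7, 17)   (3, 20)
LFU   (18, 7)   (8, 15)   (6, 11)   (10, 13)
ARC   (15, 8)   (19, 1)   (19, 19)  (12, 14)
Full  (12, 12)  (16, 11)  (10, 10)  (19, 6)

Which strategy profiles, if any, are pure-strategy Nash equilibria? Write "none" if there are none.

Mark each player's best response to every combination of opponents' strategies; a profile where every player is best-responding is a pure Nash equilibrium.
Node 1 against LRU: payoffs 20, 11, 18, 15, 12 → best response Off.
Node 1 against LFU: payoffs 7, 10, 8, 19, 16 → best response ARC.
Node 1 against ARC: payoffs 16, 7, 6, 19, 10 → best response ARC.
Node 1 against Full: payoffs 13, 3, 10, 12, 19 → best response Full.
Node 2 against Off: payoffs 9, 4, 2, 6 → best response LRU.
Node 2 against LRU: payoffs 14, 9, 17, 20 → best response Full.
Node 2 against LFU: payoffs 7, 15, 11, 13 → best response LFU.
Node 2 against ARC: payoffs 8, 1, 19, 14 → best response ARC.
Node 2 against Full: payoffs 12, 11, 10, 6 → best response LRU.
Mutual best responses: (Off, LRU); (ARC, ARC).

Pure-strategy Nash equilibria: (Off, LRU), (ARC, ARC)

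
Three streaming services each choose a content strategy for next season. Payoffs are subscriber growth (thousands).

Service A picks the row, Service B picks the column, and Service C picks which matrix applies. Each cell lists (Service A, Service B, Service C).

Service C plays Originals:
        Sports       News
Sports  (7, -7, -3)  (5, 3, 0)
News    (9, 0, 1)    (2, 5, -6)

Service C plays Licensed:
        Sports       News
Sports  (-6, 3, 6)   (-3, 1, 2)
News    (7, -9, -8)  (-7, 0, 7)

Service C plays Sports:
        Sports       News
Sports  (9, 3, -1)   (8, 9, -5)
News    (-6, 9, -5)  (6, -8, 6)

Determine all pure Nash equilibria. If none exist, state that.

Service A against (Sports, Originals): payoffs 7, 9 → best response News.
Service A against (Sports, Licensed): payoffs -6, 7 → best response News.
Service A against (Sports, Sports): payoffs 9, -6 → best response Sports.
Service A against (News, Originals): payoffs 5, 2 → best response Sports.
Service A against (News, Licensed): payoffs -3, -7 → best response Sports.
Service A against (News, Sports): payoffs 8, 6 → best response Sports.
Service B against (Sports, Originals): payoffs -7, 3 → best response News.
Service B against (Sports, Licensed): payoffs 3, 1 → best response Sports.
Service B against (Sports, Sports): payoffs 3, 9 → best response News.
Service B against (News, Originals): payoffs 0, 5 → best response News.
Service B against (News, Licensed): payoffs -9, 0 → best response News.
Service B against (News, Sports): payoffs 9, -8 → best response Sports.
Service C against (Sports, Sports): payoffs -3, 6, -1 → best response Licensed.
Service C against (Sports, News): payoffs 0, 2, -5 → best response Licensed.
Service C against (News, Sports): payoffs 1, -8, -5 → best response Originals.
Service C against (News, News): payoffs -6, 7, 6 → best response Licensed.
No profile is a mutual best response for all players.

This game has no pure Nash equilibrium.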